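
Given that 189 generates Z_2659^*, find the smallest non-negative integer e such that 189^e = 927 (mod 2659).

1442

Baby-step giant-step with m = ceil(sqrt(2658)) = 52.
Baby table (189^j mod 2659 for j=0..51):
  0:1  1:189  2:1154  3:68  4:2216  5:1361  6:1965  7:1784
  8:2142  9:670  10:1657  11:2070  12:357  13:998  14:2492  15:345
  16:1389  17:1939  18:2188  19:1387  20:1561  21:2539  22:1251  23:2447
  24:2476  25:2639  26:1538  27:851  28:1299  29:883  30:2029  31:585
  32:1546  33:2363  34:2554  35:1427  36:1144  37:837  38:1312  39:681
  40:1077  41:1469  42:1105  43:1443  44:1509  45:688  46:2400  47:1570
  48:1581  49:1001  50:400  51:1148
Giant step factor: 189^(-52) ≡ 2437 (mod 2659).
Scan 927·2437^i mod 2659 for i = 0, 1, …:
  i=0: 927   i=1: 1608   i=2: 1989   i=3: 2495
  i=4: 1841   i=5: 784   i=6: 1446   i=7: 727
  i=8: 805   i=9: 2102     …   i=26: 42
  i=27: 1312
Match at i=27, j=38: e = 27·52 + 38 = 1442.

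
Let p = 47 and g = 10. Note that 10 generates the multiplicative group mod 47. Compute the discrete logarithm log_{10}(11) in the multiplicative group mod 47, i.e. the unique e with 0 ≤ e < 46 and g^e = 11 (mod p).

Baby-step giant-step with m = ceil(sqrt(46)) = 7.
Baby table (10^j mod 47 for j=0..6):
  0:1  1:10  2:6  3:13  4:36  5:31  6:28
Giant step factor: 10^(-7) ≡ 23 (mod 47).
Scan 11·23^i mod 47 for i = 0, 1, …:
  i=0: 11   i=1: 18   i=2: 38   i=3: 28
Match at i=3, j=6: e = 3·7 + 6 = 27.

27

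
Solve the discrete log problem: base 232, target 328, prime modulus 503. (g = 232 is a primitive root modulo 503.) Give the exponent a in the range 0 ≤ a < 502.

265

Baby-step giant-step with m = ceil(sqrt(502)) = 23.
Baby table (232^j mod 503 for j=0..22):
  0:1  1:232  2:3  3:193  4:9  5:76  6:27  7:228
  8:81  9:181  10:243  11:40  12:226  13:120  14:175  15:360
  16:22  17:74  18:66  19:222  20:198  21:163  22:91
Giant step factor: 232^(-23) ≡ 467 (mod 503).
Scan 328·467^i mod 503 for i = 0, 1, …:
  i=0: 328   i=1: 264   i=2: 53   i=3: 104
  i=4: 280   i=5: 483   i=6: 217   i=7: 236
  i=8: 55   i=9: 32   i=10: 357   i=11: 226
Match at i=11, j=12: a = 11·23 + 12 = 265.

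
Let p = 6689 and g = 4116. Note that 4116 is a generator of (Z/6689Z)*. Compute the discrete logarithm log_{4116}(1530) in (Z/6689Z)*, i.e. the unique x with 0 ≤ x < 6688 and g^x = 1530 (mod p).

6134

Baby-step giant-step with m = ceil(sqrt(6688)) = 82.
Baby table (4116^j mod 6689 for j=0..81):
  0:1  1:4116  2:4908  3:548  4:1375  5:606  6:5988  7:4332
  8:4327  9:3814  10:6030  11:3290  12:3104  13:74  14:3579  15:1986
  16:418  17:1415  18:4710  19:1638  20:6185  21:5815  22:1298  23:4746
  24:2656  25:2270  26:5476  27:3975  28:6495  29:4176  30:4375  31:712
  32:810  33:2838  34:2214  35:2406  36:3376  37:2563  38:755  39:3884
  40:6523  41:5711  42:1330  43:2678  44:5865  45:6428  46:2653  47:3300
  48:4130  49:2331  50:2370  51:2358  52:6478  53:1094  54:1207  55:4774
  56:4191  57:5914  58:753  59:2341  60:3396  61:4615  62:5269  63:1466
  64:578  65:4453  66:688  67:2361  68:5448  69:2440  70:2851  71:2210
  72:6009  73:3811  74:371  75:1944  76:1460  77:2638  78:1761  79:4089
  80:800  81:1812
Giant step factor: 4116^(-82) ≡ 1400 (mod 6689).
Scan 1530·1400^i mod 6689 for i = 0, 1, …:
  i=0: 1530   i=1: 1520   i=2: 898   i=3: 6357
  i=4: 3430   i=5: 5987   i=6: 483   i=7: 611
  i=8: 5897   i=9: 1574     …   i=73: 3861
  i=74: 688
Match at i=74, j=66: x = 74·82 + 66 = 6134.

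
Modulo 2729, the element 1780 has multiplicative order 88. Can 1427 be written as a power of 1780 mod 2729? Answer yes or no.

1427 ∈ ⟨1780⟩ iff 1427^88 ≡ 1 (mod 2729), since |⟨1780⟩| = 88.
1427^88 mod 2729 = 2126.
Since 2126 ≠ 1, 1427 does not lie in the subgroup.

no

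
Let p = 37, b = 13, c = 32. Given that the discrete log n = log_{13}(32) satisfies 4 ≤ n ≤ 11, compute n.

Compute 13^4 mod 37 = 34, then multiply by 13 repeatedly:
  13^4=34  13^5=35  13^6=11  13^7=32
Found 32 at exponent 7.

7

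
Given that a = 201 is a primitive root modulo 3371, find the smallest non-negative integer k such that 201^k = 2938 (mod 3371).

2752

Baby-step giant-step with m = ceil(sqrt(3370)) = 59.
Baby table (201^j mod 3371 for j=0..58):
  0:1  1:201  2:3320  3:3233  4:2601  5:296  6:2189  7:1759
  8:2975  9:1308  10:3341  11:712  12:1530  13:769  14:2874  15:1233
  16:1750  17:1166  18:1767  19:1212  20:900  21:2237  22:1294  23:527
  24:1426  25:91  26:1436  27:2101  28:926  29:721  30:3339  31:310
  32:1632  33:1045  34:1043  35:641  36:743  37:1019  38:2559  39:1967
  40:960  41:813  42:1605  43:2360  44:2420  45:996  46:1307  47:3140
  48:763  49:1668  50:1539  51:2578  52:2415  53:3362  54:1562  55:459
  56:1242  57:188  58:707
Giant step factor: 201^(-59) ≡ 122 (mod 3371).
Scan 2938·122^i mod 3371 for i = 0, 1, …:
  i=0: 2938   i=1: 1110   i=2: 580   i=3: 3340
  i=4: 2960   i=5: 423   i=6: 1041   i=7: 2275
  i=8: 1128   i=9: 2776     …   i=45: 1817
  i=46: 2559
Match at i=46, j=38: k = 46·59 + 38 = 2752.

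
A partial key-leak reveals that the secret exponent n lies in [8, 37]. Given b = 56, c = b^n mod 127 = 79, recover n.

Compute 56^8 mod 127 = 9, then multiply by 56 repeatedly:
  56^8=9  56^9=123  56^10=30  56^11=29  56^12=100
  56^13=12  56^14=37  56^15=40  56^16=81  56^17=91
  56^18=16  56^19=7  56^20=11  56^21=108  56^22=79
Found 79 at exponent 22.

22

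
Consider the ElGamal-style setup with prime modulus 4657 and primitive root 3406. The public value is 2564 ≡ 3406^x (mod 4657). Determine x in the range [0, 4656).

Baby-step giant-step with m = ceil(sqrt(4656)) = 69.
Baby table (3406^j mod 4657 for j=0..68):
  0:1  1:3406  2:249  3:520  4:1460  5:3741  6:294  7:109
  8:3351  9:3856  10:796  11:802  12:2610  13:4104  14:2567  15:2013
  16:1174  17:2938  18:3592  19:413  20:264  21:383  22:538  23:2227
  24:3566  25:340  26:3104  27:834  28:4491  29:2758  30:579  31:2163
  32:4461  33:3032  34:2423  35:534  36:2574  37:2570  38:2917  39:1921
  40:4498  41:3315  42:2322  43:1146  44:710  45:1277  46:4481  47:1297
  48:2746  49:1620  50:3832  51:2878  52:4140  53:4101  54:1663  55:1266
  56:4271  57:3215  58:1683  59:4188  60:4594  61:4301  62:2941  63:4496
  64:1160  65:1824  66:106  67:2447  68:3109
Giant step factor: 3406^(-69) ≡ 957 (mod 4657).
Scan 2564·957^i mod 4657 for i = 0, 1, …:
  i=0: 2564   i=1: 4166   i=2: 470   i=3: 2718
  i=4: 2520   i=5: 3971   i=6: 135   i=7: 3456
  i=8: 922   i=9: 2181     …   i=18: 829
  i=19: 1663
Match at i=19, j=54: x = 19·69 + 54 = 1365.

1365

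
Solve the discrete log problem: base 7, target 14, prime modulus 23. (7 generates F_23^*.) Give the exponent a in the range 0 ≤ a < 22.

15

Successive powers of 7 modulo 23:
  7^0=1  7^1=7  7^2=3  7^3=21  7^4=9  7^5=17
  7^6=4  7^7=5  7^8=12  7^9=15  7^10=13  7^11=22
  7^12=16  7^13=20  7^14=2  7^15=14
So 7^15 ≡ 14 (mod 23), giving a = 15.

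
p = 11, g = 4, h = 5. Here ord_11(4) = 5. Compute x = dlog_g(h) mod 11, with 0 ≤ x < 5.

Successive powers of 4 modulo 11:
  4^0=1  4^1=4  4^2=5
So 4^2 ≡ 5 (mod 11), giving x = 2.

2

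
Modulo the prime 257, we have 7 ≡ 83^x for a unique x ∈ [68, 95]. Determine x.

91

Compute 83^68 mod 257 = 165, then multiply by 83 repeatedly:
  83^68=165  83^69=74  83^70=231  83^71=155  83^72=15
  83^73=217  83^74=21  83^75=201  83^76=235  83^77=230
  83^78=72  83^79=65  83^80=255  83^81=91  83^82=100
  83^83=76  83^84=140  83^85=55  83^86=196  83^87=77
  83^88=223  83^89=5  83^90=158  83^91=7
Found 7 at exponent 91.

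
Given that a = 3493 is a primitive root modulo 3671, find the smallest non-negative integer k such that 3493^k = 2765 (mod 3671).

2118

Baby-step giant-step with m = ceil(sqrt(3670)) = 61.
Baby table (3493^j mod 3671 for j=0..60):
  0:1  1:3493  2:2316  3:2575  4:525  5:1996  6:799  7:947
  8:300  9:1665  10:981  11:1590  12:3318  13:427  14:1085  15:1433
  16:1896  17:244  18:620  19:3441  20:559  21:3286  22:2452  23:393
  24:3466  25:3451  26:2450  27:749  28:2505  29:1972  30:1400  31:428
  32:907  33:78  34:800  35:769  36:2616  37:569  38:1506  39:3586
  40:446  41:1374  42:1385  43:3098  44:2877  45:1834  46:267  47:197
  48:1644  49:1048  50:677  51:637  52:415  53:3221  54:3009  55:364
  56:1286  57:2365  58:1195  59:208  60:3357
Giant step factor: 3493^(-61) ≡ 2508 (mod 3671).
Scan 2765·2508^i mod 3671 for i = 0, 1, …:
  i=0: 2765   i=1: 101   i=2: 9   i=3: 546
  i=4: 85   i=5: 262   i=6: 3658   i=7: 435
  i=8: 693   i=9: 1661     …   i=33: 471
  i=34: 2877
Match at i=34, j=44: k = 34·61 + 44 = 2118.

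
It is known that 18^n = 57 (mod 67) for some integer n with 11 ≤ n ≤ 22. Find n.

19

Compute 18^11 mod 67 = 38, then multiply by 18 repeatedly:
  18^11=38  18^12=14  18^13=51  18^14=47  18^15=42
  18^16=19  18^17=7  18^18=59  18^19=57
Found 57 at exponent 19.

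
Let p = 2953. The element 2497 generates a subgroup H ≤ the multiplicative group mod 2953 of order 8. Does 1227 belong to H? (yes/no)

1227 ∈ ⟨2497⟩ iff 1227^8 ≡ 1 (mod 2953), since |⟨2497⟩| = 8.
1227^8 mod 2953 = 16.
Since 16 ≠ 1, 1227 does not lie in the subgroup.

no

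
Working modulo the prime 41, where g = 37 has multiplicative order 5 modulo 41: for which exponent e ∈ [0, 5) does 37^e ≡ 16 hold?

Successive powers of 37 modulo 41:
  37^0=1  37^1=37  37^2=16
So 37^2 ≡ 16 (mod 41), giving e = 2.

2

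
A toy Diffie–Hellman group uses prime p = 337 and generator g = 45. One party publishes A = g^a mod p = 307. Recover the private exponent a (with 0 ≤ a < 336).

Baby-step giant-step with m = ceil(sqrt(336)) = 19.
Baby table (45^j mod 337 for j=0..18):
  0:1  1:45  2:3  3:135  4:9  5:68  6:27  7:204
  8:81  9:275  10:243  11:151  12:55  13:116  14:165  15:11
  16:158  17:33  18:137
Giant step factor: 45^(-19) ≡ 160 (mod 337).
Scan 307·160^i mod 337 for i = 0, 1, …:
  i=0: 307   i=1: 255   i=2: 23   i=3: 310
  i=4: 61   i=5: 324   i=6: 279   i=7: 156
  i=8: 22   i=9: 150   i=10: 73   i=11: 222
  i=12: 135
Match at i=12, j=3: a = 12·19 + 3 = 231.

231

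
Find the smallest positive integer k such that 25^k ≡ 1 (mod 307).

153

The order of 25 must divide p − 1 = 306 = 2 · 3^2 · 17.
Divisors: 1, 2, 3, 6, 9, 17, 18, 34, 51, 102, 153, 306.
Check each in increasing order: 25^1 ≡ 25;  25^2 ≡ 11;  25^3 ≡ 275;  25^6 ≡ 103;  25^9 ≡ 81;  25^17 ≡ 287;  25^18 ≡ 114;  25^34 ≡ 93;  25^51 ≡ 289;  25^102 ≡ 17;  25^153 ≡ 1.
Smallest exponent giving 1 is 153.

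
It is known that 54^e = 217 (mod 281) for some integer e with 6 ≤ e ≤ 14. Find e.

12

Compute 54^6 mod 281 = 138, then multiply by 54 repeatedly:
  54^6=138  54^7=146  54^8=16  54^9=21  54^10=10
  54^11=259  54^12=217
Found 217 at exponent 12.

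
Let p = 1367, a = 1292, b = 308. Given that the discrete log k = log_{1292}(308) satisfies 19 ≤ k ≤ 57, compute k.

44

Compute 1292^19 mod 1367 = 694, then multiply by 1292 repeatedly:
  1292^19=694  1292^20=1263  1292^21=965  1292^22=76  1292^23=1135
  1292^24=996  1292^25=485  1292^26=534  1292^27=960  1292^28=451
  1292^29=350  1292^30=1090  1292^31=270  1292^32=255  1292^33=13
  1292^34=392  1292^35=674  1292^36=29  1292^37=559  1292^38=452
  1292^39=275  1292^40=1247  1292^41=798  1292^42=298  1292^43=889
  1292^44=308
Found 308 at exponent 44.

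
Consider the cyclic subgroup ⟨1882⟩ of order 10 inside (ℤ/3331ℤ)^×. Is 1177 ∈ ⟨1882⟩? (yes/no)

yes

⟨1882⟩ has order 10; its elements mod 3331 are {1, 367, 1071, 1177, 1449, 1882, 2154, 2260, 2964, 3330}.
1177 is in this set.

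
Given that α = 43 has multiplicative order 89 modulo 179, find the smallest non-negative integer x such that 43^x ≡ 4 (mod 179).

69

Baby-step giant-step with m = ceil(sqrt(89)) = 10.
Baby table (43^j mod 179 for j=0..9):
  0:1  1:43  2:59  3:31  4:80  5:39  6:66  7:153
  8:135  9:77
Giant step factor: 43^(-10) ≡ 177 (mod 179).
Scan 4·177^i mod 179 for i = 0, 1, …:
  i=0: 4   i=1: 171   i=2: 16   i=3: 147
  i=4: 64   i=5: 51   i=6: 77
Match at i=6, j=9: x = 6·10 + 9 = 69.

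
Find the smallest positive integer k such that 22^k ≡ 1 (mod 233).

The order of 22 must divide p − 1 = 232 = 2^3 · 29.
Divisors: 1, 2, 4, 8, 29, 58, 116, 232.
Check each in increasing order: 22^1 ≡ 22;  22^2 ≡ 18;  22^4 ≡ 91;  22^8 ≡ 126;  22^29 ≡ 12;  22^58 ≡ 144;  22^116 ≡ 232;  22^232 ≡ 1.
Smallest exponent giving 1 is 232.

232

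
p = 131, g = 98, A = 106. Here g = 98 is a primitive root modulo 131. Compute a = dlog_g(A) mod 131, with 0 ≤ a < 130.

19

Successive powers of 98 modulo 131:
  98^0=1  98^1=98  98^2=41  98^3=88  98^4=109  98^5=71
  98^6=15  98^7=29  98^8=91  98^9=10  98^10=63  98^11=17
  98^12=94  98^13=42  98^14=55  98^15=19  98^16=28  98^17=124
  98^18=100  98^19=106
So 98^19 ≡ 106 (mod 131), giving a = 19.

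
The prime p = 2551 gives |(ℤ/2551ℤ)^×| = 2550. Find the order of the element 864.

2550

The order of 864 must divide p − 1 = 2550 = 2 · 3 · 5^2 · 17.
Divisors: 1, 2, 3, 5, 6, 10, 15, 17, 25, 30, 34, 50, 51, 75, 85, 102, 150, 170, 255, 425, 510, 850, 1275, 2550.
Check each in increasing order: 864^1 ≡ 864;  864^2 ≡ 1604;  864^3 ≡ 663;  864^5 ≡ 2236;  864^6 ≡ 797;  864^10 ≡ 2287;  864^15 ≡ 1528;  864^17 ≡ 1952;  864^25 ≡ 2217;  864^30 ≡ 619;  864^34 ≡ 1661;  864^50 ≡ 1863;  864^51 ≡ 2502;  864^75 ≡ 202;  864^85 ≡ 243;  864^102 ≡ 2401;  864^150 ≡ 2539;  864^170 ≡ 376;  864^255 ≡ 2083;  864^425 ≡ 51;  864^510 ≡ 2189;  864^850 ≡ 50;  864^1275 ≡ 2550;  864^2550 ≡ 1.
Smallest exponent giving 1 is 2550.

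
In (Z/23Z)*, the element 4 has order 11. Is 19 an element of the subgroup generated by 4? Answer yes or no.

no

19 ∈ ⟨4⟩ iff 19^11 ≡ 1 (mod 23), since |⟨4⟩| = 11.
19^11 mod 23 = 22.
Since 22 ≠ 1, 19 does not lie in the subgroup.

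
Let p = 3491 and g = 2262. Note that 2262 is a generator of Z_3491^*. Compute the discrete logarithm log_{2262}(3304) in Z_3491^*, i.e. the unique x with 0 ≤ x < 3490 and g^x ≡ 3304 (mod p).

Baby-step giant-step with m = ceil(sqrt(3490)) = 60.
Baby table (2262^j mod 3491 for j=0..59):
  0:1  1:2262  2:2329  3:279  4:2718  5:465  6:1039  7:775
  8:568  9:128  10:3274  11:1377  12:802  13:2295  14:173  15:334
  16:1452  17:2884  18:2420  19:152  20:1706  21:1417  22:516  23:1198
  24:860  25:833  26:2597  27:2552  28:2001  29:1926  30:3335  31:3210
  32:3231  33:1859  34:1894  35:771  36:1993  37:1285  38:2158  39:978
  40:2433  41:1630  42:564  43:1553  44:940  45:261  46:403  47:435
  48:2999  49:725  50:2671  51:2372  52:3288  53:1626  54:1989  55:2710
  56:3315  57:3353  58:2034  59:3261
Giant step factor: 2262^(-60) ≡ 1348 (mod 3491).
Scan 3304·1348^i mod 3491 for i = 0, 1, …:
  i=0: 3304   i=1: 2767   i=2: 1528   i=3: 54
  i=4: 2972   i=5: 2079   i=6: 2710
Match at i=6, j=55: x = 6·60 + 55 = 415.

415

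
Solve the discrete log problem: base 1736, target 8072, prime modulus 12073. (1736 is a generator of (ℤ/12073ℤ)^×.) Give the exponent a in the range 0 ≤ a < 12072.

6924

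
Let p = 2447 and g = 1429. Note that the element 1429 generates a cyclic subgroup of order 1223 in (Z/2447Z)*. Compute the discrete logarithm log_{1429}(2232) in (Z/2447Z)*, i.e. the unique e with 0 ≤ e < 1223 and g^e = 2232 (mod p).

67

Baby-step giant-step with m = ceil(sqrt(1223)) = 35.
Baby table (1429^j mod 2447 for j=0..34):
  0:1  1:1429  2:1243  3:2172  4:992  5:755  6:2215  7:1264
  8:370  9:178  10:2321  11:1024  12:2437  13:392  14:2252  15:303
  16:2315  17:2238  18:2320  19:2042  20:1194  21:667  22:1260  23:1995
  24:100  25:974  26:1950  27:1864  28:1320  29:2090  30:1270  31:1603
  32:295  33:671  34:2082
Giant step factor: 1429^(-35) ≡ 2218 (mod 2447).
Scan 2232·2218^i mod 2447 for i = 0, 1, …:
  i=0: 2232   i=1: 295
Match at i=1, j=32: e = 1·35 + 32 = 67.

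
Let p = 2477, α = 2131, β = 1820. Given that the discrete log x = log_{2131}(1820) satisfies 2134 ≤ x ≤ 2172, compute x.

2147

Compute 2131^2134 mod 2477 = 1535, then multiply by 2131 repeatedly:
  2131^2134=1535  2131^2135=1445  2131^2136=384  2131^2137=894  2131^2138=301
  2131^2139=2365  2131^2140=1597  2131^2141=2286  2131^2142=1684  2131^2143=1908
  2131^2144=1191  2131^2145=1573  2131^2146=682  2131^2147=1820
Found 1820 at exponent 2147.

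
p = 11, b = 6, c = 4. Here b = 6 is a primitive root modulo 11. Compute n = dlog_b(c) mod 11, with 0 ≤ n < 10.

8

Successive powers of 6 modulo 11:
  6^0=1  6^1=6  6^2=3  6^3=7  6^4=9  6^5=10
  6^6=5  6^7=8  6^8=4
So 6^8 ≡ 4 (mod 11), giving n = 8.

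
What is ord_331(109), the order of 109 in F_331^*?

165

The order of 109 must divide p − 1 = 330 = 2 · 3 · 5 · 11.
Divisors: 1, 2, 3, 5, 6, 10, 11, 15, 22, 30, 33, 55, 66, 110, 165, 330.
Check each in increasing order: 109^1 ≡ 109;  109^2 ≡ 296;  109^3 ≡ 157;  109^5 ≡ 132;  109^6 ≡ 155;  109^10 ≡ 212;  109^11 ≡ 269;  109^15 ≡ 180;  109^22 ≡ 203;  109^30 ≡ 293;  109^33 ≡ 323;  109^55 ≡ 31;  109^66 ≡ 64;  109^110 ≡ 299;  109^165 ≡ 1.
Smallest exponent giving 1 is 165.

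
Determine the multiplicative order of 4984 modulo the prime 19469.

19468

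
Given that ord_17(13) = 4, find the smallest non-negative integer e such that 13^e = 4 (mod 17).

Successive powers of 13 modulo 17:
  13^0=1  13^1=13  13^2=16  13^3=4
So 13^3 ≡ 4 (mod 17), giving e = 3.

3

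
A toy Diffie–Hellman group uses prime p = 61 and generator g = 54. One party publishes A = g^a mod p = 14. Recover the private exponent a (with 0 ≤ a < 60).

Baby-step giant-step with m = ceil(sqrt(60)) = 8.
Baby table (54^j mod 61 for j=0..7):
  0:1  1:54  2:49  3:23  4:22  5:29  6:41  7:18
Giant step factor: 54^(-8) ≡ 15 (mod 61).
Scan 14·15^i mod 61 for i = 0, 1, …:
  i=0: 14   i=1: 27   i=2: 39   i=3: 36
  i=4: 52   i=5: 48   i=6: 49
Match at i=6, j=2: a = 6·8 + 2 = 50.

50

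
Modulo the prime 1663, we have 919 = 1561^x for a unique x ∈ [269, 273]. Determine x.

269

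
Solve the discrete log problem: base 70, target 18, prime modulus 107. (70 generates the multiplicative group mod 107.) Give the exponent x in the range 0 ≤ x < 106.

33

Baby-step giant-step with m = ceil(sqrt(106)) = 11.
Baby table (70^j mod 107 for j=0..10):
  0:1  1:70  2:85  3:65  4:56  5:68  6:52  7:2
  8:33  9:63  10:23
Giant step factor: 70^(-11) ≡ 43 (mod 107).
Scan 18·43^i mod 107 for i = 0, 1, …:
  i=0: 18   i=1: 25   i=2: 5   i=3: 1
Match at i=3, j=0: x = 3·11 + 0 = 33.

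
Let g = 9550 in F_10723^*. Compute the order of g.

1787

The order of 9550 must divide p − 1 = 10722 = 2 · 3 · 1787.
Divisors: 1, 2, 3, 6, 1787, 3574, 5361, 10722.
Check each in increasing order: 9550^1 ≡ 9550;  9550^2 ≡ 3385;  9550^3 ≡ 7628;  9550^6 ≡ 3386;  9550^1787 ≡ 1.
Smallest exponent giving 1 is 1787.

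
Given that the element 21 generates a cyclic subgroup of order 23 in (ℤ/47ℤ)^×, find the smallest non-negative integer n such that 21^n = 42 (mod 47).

4

Successive powers of 21 modulo 47:
  21^0=1  21^1=21  21^2=18  21^3=2  21^4=42
So 21^4 ≡ 42 (mod 47), giving n = 4.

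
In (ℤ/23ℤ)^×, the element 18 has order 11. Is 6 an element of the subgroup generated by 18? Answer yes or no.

⟨18⟩ has order 11; its elements mod 23 are {1, 2, 3, 4, 6, 8, 9, 12, 13, 16, 18}.
6 is in this set.

yes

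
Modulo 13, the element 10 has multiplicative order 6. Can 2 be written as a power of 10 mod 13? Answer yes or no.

⟨10⟩ has order 6; its elements mod 13 are {1, 3, 4, 9, 10, 12}.
2 is not in this set.

no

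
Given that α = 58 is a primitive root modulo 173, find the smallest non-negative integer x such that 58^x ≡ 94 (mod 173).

125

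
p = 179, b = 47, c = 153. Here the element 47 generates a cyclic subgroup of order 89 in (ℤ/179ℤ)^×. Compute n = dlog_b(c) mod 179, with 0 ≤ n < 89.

65

Baby-step giant-step with m = ceil(sqrt(89)) = 10.
Baby table (47^j mod 179 for j=0..9):
  0:1  1:47  2:61  3:3  4:141  5:4  6:9  7:65
  8:12  9:27
Giant step factor: 47^(-10) ≡ 56 (mod 179).
Scan 153·56^i mod 179 for i = 0, 1, …:
  i=0: 153   i=1: 155   i=2: 88   i=3: 95
  i=4: 129   i=5: 64   i=6: 4
Match at i=6, j=5: n = 6·10 + 5 = 65.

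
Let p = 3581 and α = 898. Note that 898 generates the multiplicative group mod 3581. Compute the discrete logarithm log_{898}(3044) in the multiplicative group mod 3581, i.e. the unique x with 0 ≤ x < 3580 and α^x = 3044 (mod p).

71

Baby-step giant-step with m = ceil(sqrt(3580)) = 60.
Baby table (898^j mod 3581 for j=0..59):
  0:1  1:898  2:679  3:972  4:2673  5:1084  6:2981  7:1931
  8:834  9:503  10:488  11:1342  12:1900  13:1644  14:940  15:2585
  16:842  17:525  18:2339  19:1956  20:1798  21:3154  22:3302  23:128
  24:352  25:968  26:2662  27:1949  28:2674  29:1982  30:79  31:2903
  32:3507  33:1587  34:3469  35:3273  36:2734  37:2147  38:1428  39:346
  40:2742  41:2169  42:3279  43:960  44:2640  45:98  46:2060  47:2084
  48:2150  49:541  50:2383  51:2077  52:3026  53:2950  54:2741  55:1271
  56:2600  57:3569  58:3548  59:2595
Giant step factor: 898^(-60) ≡ 591 (mod 3581).
Scan 3044·591^i mod 3581 for i = 0, 1, …:
  i=0: 3044   i=1: 1342
Match at i=1, j=11: x = 1·60 + 11 = 71.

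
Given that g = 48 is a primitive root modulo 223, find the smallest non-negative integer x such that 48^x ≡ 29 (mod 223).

Baby-step giant-step with m = ceil(sqrt(222)) = 15.
Baby table (48^j mod 223 for j=0..14):
  0:1  1:48  2:74  3:207  4:124  5:154  6:33  7:23
  8:212  9:141  10:78  11:176  12:197  13:90  14:83
Giant step factor: 48^(-15) ≡ 52 (mod 223).
Scan 29·52^i mod 223 for i = 0, 1, …:
  i=0: 29   i=1: 170   i=2: 143   i=3: 77
  i=4: 213   i=5: 149   i=6: 166   i=7: 158
  i=8: 188   i=9: 187   i=10: 135   i=11: 107
  i=12: 212
Match at i=12, j=8: x = 12·15 + 8 = 188.

188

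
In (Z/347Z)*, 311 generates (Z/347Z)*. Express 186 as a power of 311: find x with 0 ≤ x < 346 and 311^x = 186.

Baby-step giant-step with m = ceil(sqrt(346)) = 19.
Baby table (311^j mod 347 for j=0..18):
  0:1  1:311  2:255  3:189  4:136  5:309  6:327  7:26
  8:105  9:37  10:56  11:66  12:53  13:174  14:329  15:301
  16:268  17:68  18:328
Giant step factor: 311^(-19) ≡ 104 (mod 347).
Scan 186·104^i mod 347 for i = 0, 1, …:
  i=0: 186   i=1: 259   i=2: 217   i=3: 13
  i=4: 311
Match at i=4, j=1: x = 4·19 + 1 = 77.

77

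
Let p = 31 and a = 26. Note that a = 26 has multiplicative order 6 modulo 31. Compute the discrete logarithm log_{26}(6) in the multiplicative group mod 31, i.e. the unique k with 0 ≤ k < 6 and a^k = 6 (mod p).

5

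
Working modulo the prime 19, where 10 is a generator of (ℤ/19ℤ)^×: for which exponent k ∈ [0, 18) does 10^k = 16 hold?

14

Successive powers of 10 modulo 19:
  10^0=1  10^1=10  10^2=5  10^3=12  10^4=6  10^5=3
  10^6=11  10^7=15  10^8=17  10^9=18  10^10=9  10^11=14
  10^12=7  10^13=13  10^14=16
So 10^14 ≡ 16 (mod 19), giving k = 14.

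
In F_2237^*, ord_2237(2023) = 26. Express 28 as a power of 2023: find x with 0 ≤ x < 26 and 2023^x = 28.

Successive powers of 2023 modulo 2237:
  2023^0=1  2023^1=2023  2023^2=1056  2023^3=2190  2023^4=1110  2023^5=1819
  2023^6=2209  2023^7=1518  2023^8=1750  2023^9=1316  2023^10=238  2023^11=519
  2023^12=784  2023^13=2236  2023^14=214  2023^15=1181  2023^16=47  2023^17=1127
  2023^18=418  2023^19=28
So 2023^19 ≡ 28 (mod 2237), giving x = 19.

19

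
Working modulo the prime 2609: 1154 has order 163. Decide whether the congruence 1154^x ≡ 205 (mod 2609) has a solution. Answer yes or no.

205 ∈ ⟨1154⟩ iff 205^163 ≡ 1 (mod 2609), since |⟨1154⟩| = 163.
205^163 mod 2609 = 572.
Since 572 ≠ 1, 205 does not lie in the subgroup.

no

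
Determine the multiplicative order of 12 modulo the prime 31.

30

The order of 12 must divide p − 1 = 30 = 2 · 3 · 5.
Divisors: 1, 2, 3, 5, 6, 10, 15, 30.
Check each in increasing order: 12^1 ≡ 12;  12^2 ≡ 20;  12^3 ≡ 23;  12^5 ≡ 26;  12^6 ≡ 2;  12^10 ≡ 25;  12^15 ≡ 30;  12^30 ≡ 1.
Smallest exponent giving 1 is 30.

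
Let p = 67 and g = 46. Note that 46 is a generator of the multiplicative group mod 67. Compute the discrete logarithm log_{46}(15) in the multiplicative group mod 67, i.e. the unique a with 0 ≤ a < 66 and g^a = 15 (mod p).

Baby-step giant-step with m = ceil(sqrt(66)) = 9.
Baby table (46^j mod 67 for j=0..8):
  0:1  1:46  2:39  3:52  4:47  5:18  6:24  7:32
  8:65
Giant step factor: 46^(-9) ≡ 8 (mod 67).
Scan 15·8^i mod 67 for i = 0, 1, …:
  i=0: 15   i=1: 53   i=2: 22   i=3: 42
  i=4: 1
Match at i=4, j=0: a = 4·9 + 0 = 36.

36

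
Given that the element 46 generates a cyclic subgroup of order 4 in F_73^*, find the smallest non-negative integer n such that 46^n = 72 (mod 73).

2

Successive powers of 46 modulo 73:
  46^0=1  46^1=46  46^2=72
So 46^2 ≡ 72 (mod 73), giving n = 2.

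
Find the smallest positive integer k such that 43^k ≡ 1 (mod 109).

The order of 43 must divide p − 1 = 108 = 2^2 · 3^3.
Divisors: 1, 2, 3, 4, 6, 9, 12, 18, 27, 36, 54, 108.
Check each in increasing order: 43^1 ≡ 43;  43^2 ≡ 105;  43^3 ≡ 46;  43^4 ≡ 16;  43^6 ≡ 45;  43^9 ≡ 108;  43^12 ≡ 63;  43^18 ≡ 1.
Smallest exponent giving 1 is 18.

18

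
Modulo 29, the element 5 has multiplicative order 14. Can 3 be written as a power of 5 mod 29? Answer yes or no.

no

⟨5⟩ has order 14; its elements mod 29 are {1, 4, 5, 6, 7, 9, 13, 16, 20, 22, 23, 24, 25, 28}.
3 is not in this set.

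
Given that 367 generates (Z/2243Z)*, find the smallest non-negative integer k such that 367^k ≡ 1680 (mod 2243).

529

Baby-step giant-step with m = ceil(sqrt(2242)) = 48.
Baby table (367^j mod 2243 for j=0..47):
  0:1  1:367  2:109  3:1872  4:666  5:2178  6:818  7:1887
  8:1685  9:1570  10:1982  11:662  12:710  13:382  14:1128  15:1264
  16:1830  17:953  18:2086  19:699  20:831  21:2172  22:859  23:1233
  24:1668  25:2060  26:129  27:240  28:603  29:1487  30:680  31:587
  32:101  33:1179  34:2037  35:660  36:2219  37:164  38:1870  39:2175
  40:1960  41:1560  42:555  43:1815  44:2177  45:451  46:1778  47:2056
Giant step factor: 367^(-48) ≡ 330 (mod 2243).
Scan 1680·330^i mod 2243 for i = 0, 1, …:
  i=0: 1680   i=1: 379   i=2: 1705   i=3: 1900
  i=4: 1203   i=5: 2222   i=6: 2042   i=7: 960
  i=8: 537   i=9: 13   i=10: 2047   i=11: 367
Match at i=11, j=1: k = 11·48 + 1 = 529.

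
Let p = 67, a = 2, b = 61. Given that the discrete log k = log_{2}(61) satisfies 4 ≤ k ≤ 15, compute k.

7

Compute 2^4 mod 67 = 16, then multiply by 2 repeatedly:
  2^4=16  2^5=32  2^6=64  2^7=61
Found 61 at exponent 7.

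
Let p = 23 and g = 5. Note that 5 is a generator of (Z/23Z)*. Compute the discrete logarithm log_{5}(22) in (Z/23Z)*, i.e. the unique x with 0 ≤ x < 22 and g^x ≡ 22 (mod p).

11

Successive powers of 5 modulo 23:
  5^0=1  5^1=5  5^2=2  5^3=10  5^4=4  5^5=20
  5^6=8  5^7=17  5^8=16  5^9=11  5^10=9  5^11=22
So 5^11 ≡ 22 (mod 23), giving x = 11.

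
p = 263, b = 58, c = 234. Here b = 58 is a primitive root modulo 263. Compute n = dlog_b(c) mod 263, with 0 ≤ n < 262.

Baby-step giant-step with m = ceil(sqrt(262)) = 17.
Baby table (58^j mod 263 for j=0..16):
  0:1  1:58  2:208  3:229  4:132  5:29  6:104  7:246
  8:66  9:146  10:52  11:123  12:33  13:73  14:26  15:193
  16:148
Giant step factor: 58^(-17) ≡ 227 (mod 263).
Scan 234·227^i mod 263 for i = 0, 1, …:
  i=0: 234   i=1: 255   i=2: 25   i=3: 152
  i=4: 51   i=5: 5   i=6: 83   i=7: 168
  i=8: 1
Match at i=8, j=0: n = 8·17 + 0 = 136.

136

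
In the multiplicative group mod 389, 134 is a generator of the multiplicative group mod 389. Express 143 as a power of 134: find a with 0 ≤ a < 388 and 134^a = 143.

280

Baby-step giant-step with m = ceil(sqrt(388)) = 20.
Baby table (134^j mod 389 for j=0..19):
  0:1  1:134  2:62  3:139  4:343  5:60  6:260  7:219
  8:171  9:352  10:99  11:40  12:303  13:146  14:114  15:105
  16:66  17:286  18:202  19:227
Giant step factor: 134^(-20) ≡ 302 (mod 389).
Scan 143·302^i mod 389 for i = 0, 1, …:
  i=0: 143   i=1: 7   i=2: 169   i=3: 79
  i=4: 129   i=5: 58   i=6: 11   i=7: 210
  i=8: 13   i=9: 36     …   i=13: 76
  i=14: 1
Match at i=14, j=0: a = 14·20 + 0 = 280.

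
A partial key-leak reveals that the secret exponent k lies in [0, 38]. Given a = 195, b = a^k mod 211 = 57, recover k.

23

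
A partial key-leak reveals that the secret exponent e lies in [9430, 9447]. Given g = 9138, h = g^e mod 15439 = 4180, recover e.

Compute 9138^9430 mod 15439 = 2030, then multiply by 9138 repeatedly:
  9138^9430=2030  9138^9431=7901  9138^9432=6574  9138^9433=63  9138^9434=4451
  9138^9435=6912  9138^9436=907  9138^9437=12862  9138^9438=11288  9138^9439=1785
  9138^9440=7746  9138^9441=10572  9138^9442=5113  9138^9443=4180
Found 4180 at exponent 9443.

9443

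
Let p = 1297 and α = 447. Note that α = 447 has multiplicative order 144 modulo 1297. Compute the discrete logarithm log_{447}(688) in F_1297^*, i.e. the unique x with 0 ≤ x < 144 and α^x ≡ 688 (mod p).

Baby-step giant-step with m = ceil(sqrt(144)) = 12.
Baby table (447^j mod 1297 for j=0..11):
  0:1  1:447  2:71  3:609  4:1150  5:438  6:1236  7:1267
  8:857  9:464  10:1185  11:519
Giant step factor: 447^(-12) ≡ 1091 (mod 1297).
Scan 688·1091^i mod 1297 for i = 0, 1, …:
  i=0: 688   i=1: 942   i=2: 498   i=3: 1172
  i=4: 1107   i=5: 230   i=6: 609
Match at i=6, j=3: x = 6·12 + 3 = 75.

75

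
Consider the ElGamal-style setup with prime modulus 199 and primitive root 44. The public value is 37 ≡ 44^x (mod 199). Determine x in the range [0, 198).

Baby-step giant-step with m = ceil(sqrt(198)) = 15.
Baby table (44^j mod 199 for j=0..14):
  0:1  1:44  2:145  3:12  4:130  5:148  6:144  7:167
  8:184  9:136  10:14  11:19  12:40  13:168  14:29
Giant step factor: 44^(-15) ≡ 17 (mod 199).
Scan 37·17^i mod 199 for i = 0, 1, …:
  i=0: 37   i=1: 32   i=2: 146   i=3: 94
  i=4: 6   i=5: 102   i=6: 142   i=7: 26
  i=8: 44
Match at i=8, j=1: x = 8·15 + 1 = 121.

121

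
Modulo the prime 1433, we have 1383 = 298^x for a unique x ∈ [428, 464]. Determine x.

Compute 298^428 mod 1433 = 1093, then multiply by 298 repeatedly:
  298^428=1093  298^429=423  298^430=1383
Found 1383 at exponent 430.

430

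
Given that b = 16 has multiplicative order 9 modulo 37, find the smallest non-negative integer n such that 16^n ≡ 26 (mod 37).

3

Successive powers of 16 modulo 37:
  16^0=1  16^1=16  16^2=34  16^3=26
So 16^3 ≡ 26 (mod 37), giving n = 3.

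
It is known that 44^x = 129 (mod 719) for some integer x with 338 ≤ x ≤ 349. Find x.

349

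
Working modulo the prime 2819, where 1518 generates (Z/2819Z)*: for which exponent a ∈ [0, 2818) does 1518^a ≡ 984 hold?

2461

Baby-step giant-step with m = ceil(sqrt(2818)) = 54.
Baby table (1518^j mod 2819 for j=0..53):
  0:1  1:1518  2:1201  3:2044  4:1892  5:2314  6:178  7:2399
  8:2353  9:181  10:1315  11:318  12:675  13:1353  14:1622  15:1209
  16:93  17:224  18:1752  19:1219  20:1178  21:958  22:2459  23:406
  24:1766  25:2738  26:1078  27:1384  28:757  29:1793  30:1439  31:2496
  32:192  33:1099  34:2253  35:607  36:2432  37:1705  38:348  39:1111
  40:736  41:924  42:1589  43:1857  44:2745  45:428  46:1334  47:970
  48:942  49:723  50:923  51:71  52:656  53:701
Giant step factor: 1518^(-54) ≡ 1500 (mod 2819).
Scan 984·1500^i mod 2819 for i = 0, 1, …:
  i=0: 984   i=1: 1663   i=2: 2504   i=3: 1092
  i=4: 161   i=5: 1885   i=6: 43   i=7: 2482
  i=8: 1920   i=9: 1801     …   i=44: 2099
  i=45: 2496
Match at i=45, j=31: a = 45·54 + 31 = 2461.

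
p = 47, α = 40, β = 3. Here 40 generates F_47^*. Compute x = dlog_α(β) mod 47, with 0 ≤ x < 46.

Baby-step giant-step with m = ceil(sqrt(46)) = 7.
Baby table (40^j mod 47 for j=0..6):
  0:1  1:40  2:2  3:33  4:4  5:19  6:8
Giant step factor: 40^(-7) ≡ 26 (mod 47).
Scan 3·26^i mod 47 for i = 0, 1, …:
  i=0: 3   i=1: 31   i=2: 7   i=3: 41
  i=4: 32   i=5: 33
Match at i=5, j=3: x = 5·7 + 3 = 38.

38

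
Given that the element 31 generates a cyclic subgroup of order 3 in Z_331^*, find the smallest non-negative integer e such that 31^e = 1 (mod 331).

0

Successive powers of 31 modulo 331:
  31^0=1
So 31^0 ≡ 1 (mod 331), giving e = 0.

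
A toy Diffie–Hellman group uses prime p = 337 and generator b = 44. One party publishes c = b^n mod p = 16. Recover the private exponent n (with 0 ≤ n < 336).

272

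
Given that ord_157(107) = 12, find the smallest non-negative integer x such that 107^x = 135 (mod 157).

11

Successive powers of 107 modulo 157:
  107^0=1  107^1=107  107^2=145  107^3=129  107^4=144  107^5=22
  107^6=156  107^7=50  107^8=12  107^9=28  107^10=13  107^11=135
So 107^11 ≡ 135 (mod 157), giving x = 11.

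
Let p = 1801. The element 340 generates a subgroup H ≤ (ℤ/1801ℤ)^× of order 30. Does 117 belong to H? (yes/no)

117 ∈ ⟨340⟩ iff 117^30 ≡ 1 (mod 1801), since |⟨340⟩| = 30.
117^30 mod 1801 = 824.
Since 824 ≠ 1, 117 does not lie in the subgroup.

no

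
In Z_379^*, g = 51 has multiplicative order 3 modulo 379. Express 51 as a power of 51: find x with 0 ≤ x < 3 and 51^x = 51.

1

Successive powers of 51 modulo 379:
  51^0=1  51^1=51
So 51^1 ≡ 51 (mod 379), giving x = 1.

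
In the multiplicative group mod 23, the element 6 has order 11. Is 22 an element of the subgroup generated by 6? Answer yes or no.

no

⟨6⟩ has order 11; its elements mod 23 are {1, 2, 3, 4, 6, 8, 9, 12, 13, 16, 18}.
22 is not in this set.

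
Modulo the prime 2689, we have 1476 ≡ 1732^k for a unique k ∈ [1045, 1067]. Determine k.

1045

Compute 1732^1045 mod 2689 = 1476, then multiply by 1732 repeatedly:
  1732^1045=1476
Found 1476 at exponent 1045.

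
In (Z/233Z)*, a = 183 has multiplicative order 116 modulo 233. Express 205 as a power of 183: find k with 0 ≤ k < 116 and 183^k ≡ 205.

39

Baby-step giant-step with m = ceil(sqrt(116)) = 11.
Baby table (183^j mod 233 for j=0..10):
  0:1  1:183  2:170  3:121  4:8  5:66  6:195  7:36
  8:64  9:62  10:162
Giant step factor: 183^(-11) ≡ 161 (mod 233).
Scan 205·161^i mod 233 for i = 0, 1, …:
  i=0: 205   i=1: 152   i=2: 7   i=3: 195
Match at i=3, j=6: k = 3·11 + 6 = 39.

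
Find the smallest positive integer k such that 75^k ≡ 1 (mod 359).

The order of 75 must divide p − 1 = 358 = 2 · 179.
Divisors: 1, 2, 179, 358.
Check each in increasing order: 75^1 ≡ 75;  75^2 ≡ 240;  75^179 ≡ 1.
Smallest exponent giving 1 is 179.

179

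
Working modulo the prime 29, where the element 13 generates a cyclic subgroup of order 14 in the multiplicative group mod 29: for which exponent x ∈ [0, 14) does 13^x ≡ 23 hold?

Successive powers of 13 modulo 29:
  13^0=1  13^1=13  13^2=24  13^3=22  13^4=25  13^5=6
  13^6=20  13^7=28  13^8=16  13^9=5  13^10=7  13^11=4
  13^12=23
So 13^12 ≡ 23 (mod 29), giving x = 12.

12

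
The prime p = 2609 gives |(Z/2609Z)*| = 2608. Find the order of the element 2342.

The order of 2342 must divide p − 1 = 2608 = 2^4 · 163.
Divisors: 1, 2, 4, 8, 16, 163, 326, 652, 1304, 2608.
Check each in increasing order: 2342^1 ≡ 2342;  2342^2 ≡ 846;  2342^4 ≡ 850;  2342^8 ≡ 2416;  2342^16 ≡ 723;  2342^163 ≡ 2608;  2342^326 ≡ 1.
Smallest exponent giving 1 is 326.

326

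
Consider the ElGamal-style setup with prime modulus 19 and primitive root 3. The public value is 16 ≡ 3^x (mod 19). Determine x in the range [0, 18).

10

Successive powers of 3 modulo 19:
  3^0=1  3^1=3  3^2=9  3^3=8  3^4=5  3^5=15
  3^6=7  3^7=2  3^8=6  3^9=18  3^10=16
So 3^10 ≡ 16 (mod 19), giving x = 10.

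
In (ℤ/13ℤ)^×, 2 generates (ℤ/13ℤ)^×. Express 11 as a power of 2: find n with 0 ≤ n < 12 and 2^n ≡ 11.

7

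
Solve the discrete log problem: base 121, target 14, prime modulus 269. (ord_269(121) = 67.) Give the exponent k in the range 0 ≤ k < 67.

Baby-step giant-step with m = ceil(sqrt(67)) = 9.
Baby table (121^j mod 269 for j=0..8):
  0:1  1:121  2:115  3:196  4:44  5:213  6:218  7:16
  8:53
Giant step factor: 121^(-9) ≡ 25 (mod 269).
Scan 14·25^i mod 269 for i = 0, 1, …:
  i=0: 14   i=1: 81   i=2: 142   i=3: 53
Match at i=3, j=8: k = 3·9 + 8 = 35.

35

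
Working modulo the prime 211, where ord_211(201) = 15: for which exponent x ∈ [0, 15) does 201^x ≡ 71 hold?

Successive powers of 201 modulo 211:
  201^0=1  201^1=201  201^2=100  201^3=55  201^4=83  201^5=14
  201^6=71
So 201^6 ≡ 71 (mod 211), giving x = 6.

6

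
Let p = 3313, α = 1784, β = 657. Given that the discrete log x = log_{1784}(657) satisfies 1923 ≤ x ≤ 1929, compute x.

Compute 1784^1923 mod 3313 = 3287, then multiply by 1784 repeatedly:
  1784^1923=3287  1784^1924=3311  1784^1925=3058  1784^1926=2274  1784^1927=1704
  1784^1928=1915  1784^1929=657
Found 657 at exponent 1929.

1929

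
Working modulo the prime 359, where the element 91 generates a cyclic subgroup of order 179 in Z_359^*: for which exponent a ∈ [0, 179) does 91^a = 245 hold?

84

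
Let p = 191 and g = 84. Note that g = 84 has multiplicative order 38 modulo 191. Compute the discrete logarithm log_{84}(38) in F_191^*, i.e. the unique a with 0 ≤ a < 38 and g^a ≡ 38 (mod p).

29

Successive powers of 84 modulo 191:
  84^0=1  84^1=84  84^2=180  84^3=31  84^4=121  84^5=41
  84^6=6  84^7=122  84^8=125  84^9=186  84^10=153  84^11=55
  84^12=36  84^13=159  84^14=177  84^15=161  84^16=154  84^17=139
  84^18=25  84^19=190  84^20=107  84^21=11  84^22=160  84^23=70
  84^24=150  84^25=185  84^26=69  84^27=66  84^28=5  84^29=38
So 84^29 ≡ 38 (mod 191), giving a = 29.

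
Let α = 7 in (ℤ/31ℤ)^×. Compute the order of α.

15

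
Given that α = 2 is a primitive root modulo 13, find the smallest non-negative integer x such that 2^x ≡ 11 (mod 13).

7

Successive powers of 2 modulo 13:
  2^0=1  2^1=2  2^2=4  2^3=8  2^4=3  2^5=6
  2^6=12  2^7=11
So 2^7 ≡ 11 (mod 13), giving x = 7.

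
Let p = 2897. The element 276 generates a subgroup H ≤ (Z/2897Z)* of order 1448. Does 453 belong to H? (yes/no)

453 ∈ ⟨276⟩ iff 453^1448 ≡ 1 (mod 2897), since |⟨276⟩| = 1448.
453^1448 mod 2897 = 1.
Since 1 = 1, 453 lies in the subgroup.

yes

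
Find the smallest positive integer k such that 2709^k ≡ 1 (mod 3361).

The order of 2709 must divide p − 1 = 3360 = 2^5 · 3 · 5 · 7.
Divisors: 1, 2, 3, 4, 5, 6, 7, 8, 10, 12, 14, 15, 16, 20, 21, 24, 28, 30, 32, 35, 40, 42, 48, 56, 60, 70, 80, 84, 96, 105, 112, 120, 140, 160, 168, 210, 224, 240, 280, 336, 420, 480, 560, 672, 840, 1120, 1680, 3360.
Check each in increasing order: 2709^1 ≡ 2709;  2709^2 ≡ 1618;  2709^3 ≡ 418;  2709^4 ≡ 3066;  2709^5 ≡ 763;  2709^6 ≡ 3313;  2709^7 ≡ 1047;  2709^8 ≡ 3000;  2709^10 ≡ 716;  2709^12 ≡ 2304;  2709^14 ≡ 523;  2709^15 ≡ 1826;  2709^16 ≡ 2603;  2709^20 ≡ 1784;  2709^21 ≡ 3099;  2709^24 ≡ 1397;  2709^28 ≡ 1288;  2709^30 ≡ 164;  2709^32 ≡ 3194;  2709^35 ≡ 775;  2709^40 ≡ 3150;  2709^42 ≡ 1424;  2709^48 ≡ 2229;  2709^56 ≡ 1971;  2709^60 ≡ 8;  2709^70 ≡ 2367;  2709^80 ≡ 828;  2709^84 ≡ 1093;  2709^96 ≡ 883;  2709^105 ≡ 2680;  2709^112 ≡ 2886;  2709^120 ≡ 64;  2709^140 ≡ 3263;  2709^160 ≡ 3301;  2709^168 ≡ 1494;  2709^210 ≡ 3304;  2709^224 ≡ 438;  2709^240 ≡ 735;  2709^280 ≡ 2882;  2709^336 ≡ 332;  2709^420 ≡ 3249;  2709^480 ≡ 2465;  2709^560 ≡ 893;  2709^672 ≡ 2672;  2709^840 ≡ 2461;  2709^1120 ≡ 892;  2709^1680 ≡ 3360;  2709^3360 ≡ 1.
Smallest exponent giving 1 is 3360.

3360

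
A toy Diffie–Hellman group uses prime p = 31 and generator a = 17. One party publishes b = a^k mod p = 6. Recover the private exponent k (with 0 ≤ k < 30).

Successive powers of 17 modulo 31:
  17^0=1  17^1=17  17^2=10  17^3=15  17^4=7  17^5=26
  17^6=8  17^7=12  17^8=18  17^9=27  17^10=25  17^11=22
  17^12=2  17^13=3  17^14=20  17^15=30  17^16=14  17^17=21
  17^18=16  17^19=24  17^20=5  17^21=23  17^22=19  17^23=13
  17^24=4  17^25=6
So 17^25 ≡ 6 (mod 31), giving k = 25.

25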